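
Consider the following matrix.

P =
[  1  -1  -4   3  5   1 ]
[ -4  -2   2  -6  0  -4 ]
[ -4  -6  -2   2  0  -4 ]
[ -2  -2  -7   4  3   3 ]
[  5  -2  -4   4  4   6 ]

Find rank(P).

Row reduce to echelon form.
R2 ← R2 + (4)·R1: [0, -6, -14, 6, 20, 0]
R3 ← R3 + (4)·R1: [0, -10, -18, 14, 20, 0]
R4 ← R4 + (2)·R1: [0, -4, -15, 10, 13, 5]
R5 ← R5 − (5)·R1: [0, 3, 16, -11, -21, 1]
R3 ← R3 − (5/3)·R2: [0, 0, 16/3, 4, -40/3, 0]
R4 ← R4 − (2/3)·R2: [0, 0, -17/3, 6, -1/3, 5]
R5 ← R5 + (1/2)·R2: [0, 0, 9, -8, -11, 1]
R4 ← R4 + (17/16)·R3: [0, 0, 0, 41/4, -29/2, 5]
R5 ← R5 − (27/16)·R3: [0, 0, 0, -59/4, 23/2, 1]
R5 ← R5 + (59/41)·R4: [0, 0, 0, 0, -384/41, 336/41]
Echelon form has 5 nonzero rows, so rank(P) = 5.

5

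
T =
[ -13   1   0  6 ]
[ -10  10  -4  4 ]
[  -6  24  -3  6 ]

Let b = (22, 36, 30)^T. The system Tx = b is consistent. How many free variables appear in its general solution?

Row reduce the augmented matrix [T | b].
R2 ← R2 − (10/13)·R1: [0, 120/13, -4, -8/13, 248/13]
R3 ← R3 − (6/13)·R1: [0, 306/13, -3, 42/13, 258/13]
R3 ← R3 − (51/20)·R2: [0, 0, 36/5, 24/5, -144/5]
The echelon form has 3 nonzero rows, and every pivot lies in the first 4 columns, so rank(T) = rank([T|b]) = 3.
The system is consistent.
Free variables = (unknowns) − (rank) = 4 − 3 = 1.

1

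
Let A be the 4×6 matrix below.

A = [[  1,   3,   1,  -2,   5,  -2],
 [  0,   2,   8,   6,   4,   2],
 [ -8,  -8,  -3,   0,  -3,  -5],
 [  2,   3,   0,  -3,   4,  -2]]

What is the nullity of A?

2

Row reduce to echelon form.
R3 ← R3 + (8)·R1: [0, 16, 5, -16, 37, -21]
R4 ← R4 − (2)·R1: [0, -3, -2, 1, -6, 2]
R3 ← R3 − (8)·R2: [0, 0, -59, -64, 5, -37]
R4 ← R4 + (3/2)·R2: [0, 0, 10, 10, 0, 5]
R4 ← R4 + (10/59)·R3: [0, 0, 0, -50/59, 50/59, -75/59]
4 nonzero rows, so rank(A) = 4.
A has 6 columns; by rank–nullity, nullity = 6 − 4 = 2.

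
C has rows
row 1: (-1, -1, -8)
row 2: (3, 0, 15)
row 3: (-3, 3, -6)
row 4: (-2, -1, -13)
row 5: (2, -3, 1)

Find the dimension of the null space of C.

Row reduce to echelon form.
R2 ← R2 + (3)·R1: [0, -3, -9]
R3 ← R3 − (3)·R1: [0, 6, 18]
R4 ← R4 − (2)·R1: [0, 1, 3]
R5 ← R5 + (2)·R1: [0, -5, -15]
R3 ← R3 + (2)·R2: [0, 0, 0]
R4 ← R4 + (1/3)·R2: [0, 0, 0]
R5 ← R5 − (5/3)·R2: [0, 0, 0]
2 nonzero rows, so rank(C) = 2.
C has 3 columns; by rank–nullity, nullity = 3 − 2 = 1.

1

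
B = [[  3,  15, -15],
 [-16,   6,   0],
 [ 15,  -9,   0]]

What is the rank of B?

Row reduce to echelon form.
R2 ← R2 + (16/3)·R1: [0, 86, -80]
R3 ← R3 − (5)·R1: [0, -84, 75]
R3 ← R3 + (42/43)·R2: [0, 0, -135/43]
Echelon form has 3 nonzero rows, so rank(B) = 3.

3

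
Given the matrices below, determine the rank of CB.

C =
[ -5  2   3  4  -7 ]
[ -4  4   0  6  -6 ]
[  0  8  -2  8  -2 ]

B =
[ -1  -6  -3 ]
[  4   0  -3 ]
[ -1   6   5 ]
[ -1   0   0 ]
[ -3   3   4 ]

3

First compute CB:
[[ 27,  27,  -4],
 [ 32,   6, -24],
 [ 32, -18, -42]]
Now row reduce the product.
R2 ← R2 − (32/27)·R1: [0, -26, -520/27]
R3 ← R3 − (32/27)·R1: [0, -50, -1006/27]
R3 ← R3 − (25/13)·R2: [0, 0, -2/9]
3 nonzero rows, so rank(CB) = 3.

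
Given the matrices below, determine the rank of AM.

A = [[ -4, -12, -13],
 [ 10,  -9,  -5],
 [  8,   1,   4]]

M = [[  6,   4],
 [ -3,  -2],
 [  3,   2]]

First compute AM:
[[-27, -18],
 [ 72,  48],
 [ 57,  38]]
Now row reduce the product.
R2 ← R2 + (8/3)·R1: [0, 0]
R3 ← R3 + (19/9)·R1: [0, 0]
1 nonzero row, so rank(AM) = 1.

1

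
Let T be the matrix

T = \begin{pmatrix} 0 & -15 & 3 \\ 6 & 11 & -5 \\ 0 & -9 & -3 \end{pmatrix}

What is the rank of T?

3

Row reduce to echelon form.
Swap R1 ↔ R2
R3 ← R3 − (3/5)·R2: [0, 0, -24/5]
Echelon form has 3 nonzero rows, so rank(T) = 3.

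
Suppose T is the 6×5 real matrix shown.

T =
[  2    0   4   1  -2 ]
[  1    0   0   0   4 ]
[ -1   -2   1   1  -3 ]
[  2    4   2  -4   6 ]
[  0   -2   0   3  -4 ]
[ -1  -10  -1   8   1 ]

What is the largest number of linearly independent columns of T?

4

Row reduce to echelon form.
R2 ← R2 − (1/2)·R1: [0, 0, -2, -1/2, 5]
R3 ← R3 + (1/2)·R1: [0, -2, 3, 3/2, -4]
R4 ← R4 − R1: [0, 4, -2, -5, 8]
R6 ← R6 + (1/2)·R1: [0, -10, 1, 17/2, 0]
Swap R2 ↔ R3
R4 ← R4 + (2)·R2: [0, 0, 4, -2, 0]
R5 ← R5 − R2: [0, 0, -3, 3/2, 0]
R6 ← R6 − (5)·R2: [0, 0, -14, 1, 20]
R4 ← R4 + (2)·R3: [0, 0, 0, -3, 10]
R5 ← R5 − (3/2)·R3: [0, 0, 0, 9/4, -15/2]
R6 ← R6 − (7)·R3: [0, 0, 0, 9/2, -15]
R5 ← R5 + (3/4)·R4: [0, 0, 0, 0, 0]
R6 ← R6 + (3/2)·R4: [0, 0, 0, 0, 0]
Echelon form has 4 nonzero rows, so rank(T) = 4.
The rank gives the maximum number of linearly independent columns: 4.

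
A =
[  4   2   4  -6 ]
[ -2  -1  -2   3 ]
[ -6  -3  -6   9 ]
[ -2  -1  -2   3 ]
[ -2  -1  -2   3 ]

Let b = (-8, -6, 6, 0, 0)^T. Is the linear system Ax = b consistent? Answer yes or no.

Row reduce the augmented matrix [A | b].
R2 ← R2 + (1/2)·R1: [0, 0, 0, 0, -10]
R3 ← R3 + (3/2)·R1: [0, 0, 0, 0, -6]
R4 ← R4 + (1/2)·R1: [0, 0, 0, 0, -4]
R5 ← R5 + (1/2)·R1: [0, 0, 0, 0, -4]
R3 ← R3 − (3/5)·R2: [0, 0, 0, 0, 0]
R4 ← R4 − (2/5)·R2: [0, 0, 0, 0, 0]
R5 ← R5 − (2/5)·R2: [0, 0, 0, 0, 0]
The echelon form has 2 nonzero rows; the last pivot sits in the augmented column, so rank(A) = 1 but rank([A|b]) = 2.
Since the ranks differ, the system is inconsistent.

no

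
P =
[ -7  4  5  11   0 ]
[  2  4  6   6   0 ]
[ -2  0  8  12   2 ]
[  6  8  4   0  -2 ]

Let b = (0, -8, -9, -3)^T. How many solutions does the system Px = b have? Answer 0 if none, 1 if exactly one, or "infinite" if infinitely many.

Row reduce the augmented matrix [P | b].
R2 ← R2 + (2/7)·R1: [0, 36/7, 52/7, 64/7, 0, -8]
R3 ← R3 − (2/7)·R1: [0, -8/7, 46/7, 62/7, 2, -9]
R4 ← R4 + (6/7)·R1: [0, 80/7, 58/7, 66/7, -2, -3]
R3 ← R3 + (2/9)·R2: [0, 0, 74/9, 98/9, 2, -97/9]
R4 ← R4 − (20/9)·R2: [0, 0, -74/9, -98/9, -2, 133/9]
R4 ← R4 + R3: [0, 0, 0, 0, 0, 4]
The echelon form has 4 nonzero rows; the last pivot sits in the augmented column, so rank(P) = 3 but rank([P|b]) = 4.
Since the ranks differ, the system is inconsistent.
It has no solutions.

0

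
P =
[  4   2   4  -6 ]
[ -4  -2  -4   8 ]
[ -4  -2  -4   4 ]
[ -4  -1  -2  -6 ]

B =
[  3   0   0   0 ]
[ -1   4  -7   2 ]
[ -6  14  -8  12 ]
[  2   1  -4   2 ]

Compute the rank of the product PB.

First compute PB:
[[-26,  58, -22,  40],
 [ 30, -56,  14, -36],
 [ 22, -60,  30, -44],
 [-11, -38,  47, -38]]
Now row reduce the product.
R2 ← R2 + (15/13)·R1: [0, 142/13, -148/13, 132/13]
R3 ← R3 + (11/13)·R1: [0, -142/13, 148/13, -132/13]
R4 ← R4 − (11/26)·R1: [0, -813/13, 732/13, -714/13]
R3 ← R3 + R2: [0, 0, 0, 0]
R4 ← R4 + (813/142)·R2: [0, 0, -630/71, 228/71]
Swap R3 ↔ R4
3 nonzero rows, so rank(PB) = 3.

3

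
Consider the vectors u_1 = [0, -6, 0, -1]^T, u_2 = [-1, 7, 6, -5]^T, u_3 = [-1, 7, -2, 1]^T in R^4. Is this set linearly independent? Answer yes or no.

Form the matrix with these vectors as rows and row reduce.
Swap R1 ↔ R2
R3 ← R3 − R1: [0, 0, -8, 6]
3 nonzero rows, so the 3 vectors span a space of dimension 3.
Since 3 = 3, the vectors are linearly independent.

yes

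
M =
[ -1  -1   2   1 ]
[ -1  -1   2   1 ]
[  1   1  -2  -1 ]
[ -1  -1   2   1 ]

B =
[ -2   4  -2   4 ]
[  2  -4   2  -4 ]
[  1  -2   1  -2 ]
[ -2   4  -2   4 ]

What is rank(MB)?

First compute MB:
[[  0,   0,   0,   0],
 [  0,   0,   0,   0],
 [  0,   0,   0,   0],
 [  0,   0,   0,   0]]
Now row reduce the product.
0 nonzero rows, so rank(MB) = 0.

0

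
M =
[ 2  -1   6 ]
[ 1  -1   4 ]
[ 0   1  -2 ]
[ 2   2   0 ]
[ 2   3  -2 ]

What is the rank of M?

2

Row reduce to echelon form.
R2 ← R2 − (1/2)·R1: [0, -1/2, 1]
R4 ← R4 − R1: [0, 3, -6]
R5 ← R5 − R1: [0, 4, -8]
R3 ← R3 + (2)·R2: [0, 0, 0]
R4 ← R4 + (6)·R2: [0, 0, 0]
R5 ← R5 + (8)·R2: [0, 0, 0]
Echelon form has 2 nonzero rows, so rank(M) = 2.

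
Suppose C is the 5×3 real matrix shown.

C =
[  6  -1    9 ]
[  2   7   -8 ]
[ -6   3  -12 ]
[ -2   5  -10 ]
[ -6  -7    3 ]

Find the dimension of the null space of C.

Row reduce to echelon form.
R2 ← R2 − (1/3)·R1: [0, 22/3, -11]
R3 ← R3 + R1: [0, 2, -3]
R4 ← R4 + (1/3)·R1: [0, 14/3, -7]
R5 ← R5 + R1: [0, -8, 12]
R3 ← R3 − (3/11)·R2: [0, 0, 0]
R4 ← R4 − (7/11)·R2: [0, 0, 0]
R5 ← R5 + (12/11)·R2: [0, 0, 0]
2 nonzero rows, so rank(C) = 2.
C has 3 columns; by rank–nullity, nullity = 3 − 2 = 1.

1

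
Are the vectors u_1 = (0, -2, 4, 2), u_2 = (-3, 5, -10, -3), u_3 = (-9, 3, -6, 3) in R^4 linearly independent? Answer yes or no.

no

Form the matrix with these vectors as rows and row reduce.
Swap R1 ↔ R2
R3 ← R3 − (3)·R1: [0, -12, 24, 12]
R3 ← R3 − (6)·R2: [0, 0, 0, 0]
2 nonzero rows, so the 3 vectors span a space of dimension 2.
Since 2 < 3, the vectors are linearly dependent.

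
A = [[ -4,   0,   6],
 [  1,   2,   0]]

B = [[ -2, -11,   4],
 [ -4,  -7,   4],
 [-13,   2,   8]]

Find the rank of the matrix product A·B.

2

First compute AB:
[[-70,  56,  32],
 [-10, -25,  12]]
Now row reduce the product.
R2 ← R2 − (1/7)·R1: [0, -33, 52/7]
2 nonzero rows, so rank(AB) = 2.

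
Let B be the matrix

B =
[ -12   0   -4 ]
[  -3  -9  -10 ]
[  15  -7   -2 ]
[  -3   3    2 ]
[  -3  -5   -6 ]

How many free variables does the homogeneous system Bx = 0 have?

Row reduce to echelon form.
R2 ← R2 − (1/4)·R1: [0, -9, -9]
R3 ← R3 + (5/4)·R1: [0, -7, -7]
R4 ← R4 − (1/4)·R1: [0, 3, 3]
R5 ← R5 − (1/4)·R1: [0, -5, -5]
R3 ← R3 − (7/9)·R2: [0, 0, 0]
R4 ← R4 + (1/3)·R2: [0, 0, 0]
R5 ← R5 − (5/9)·R2: [0, 0, 0]
2 nonzero rows, so rank(B) = 2.
B has 3 columns; by rank–nullity, nullity = 3 − 2 = 1.

1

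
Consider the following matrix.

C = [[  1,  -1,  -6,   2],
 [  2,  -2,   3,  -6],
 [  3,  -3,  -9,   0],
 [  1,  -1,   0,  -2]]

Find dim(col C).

2

Row reduce to echelon form.
R2 ← R2 − (2)·R1: [0, 0, 15, -10]
R3 ← R3 − (3)·R1: [0, 0, 9, -6]
R4 ← R4 − R1: [0, 0, 6, -4]
R3 ← R3 − (3/5)·R2: [0, 0, 0, 0]
R4 ← R4 − (2/5)·R2: [0, 0, 0, 0]
Echelon form has 2 nonzero rows, so rank(C) = 2.
The column space has dimension equal to the rank: 2.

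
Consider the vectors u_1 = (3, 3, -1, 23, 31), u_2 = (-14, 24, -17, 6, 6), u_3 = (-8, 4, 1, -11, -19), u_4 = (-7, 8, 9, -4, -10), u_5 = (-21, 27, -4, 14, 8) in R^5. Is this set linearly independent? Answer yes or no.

Form the matrix with these vectors as rows and row reduce.
R2 ← R2 + (14/3)·R1: [0, 38, -65/3, 340/3, 452/3]
R3 ← R3 + (8/3)·R1: [0, 12, -5/3, 151/3, 191/3]
R4 ← R4 + (7/3)·R1: [0, 15, 20/3, 149/3, 187/3]
R5 ← R5 + (7)·R1: [0, 48, -11, 175, 225]
R3 ← R3 − (6/19)·R2: [0, 0, 295/57, 829/57, 917/57]
R4 ← R4 − (15/38)·R2: [0, 0, 1735/114, 281/57, 163/57]
R5 ← R5 − (24/19)·R2: [0, 0, 311/19, 605/19, 659/19]
R4 ← R4 − (347/118)·R3: [0, 0, 0, -4465/118, -5245/118]
R5 ← R5 − (933/295)·R3: [0, 0, 0, -4176/295, -4778/295]
R5 ← R5 − (8352/22325)·R4: [0, 0, 0, 0, 386/893]
5 nonzero rows, so the 5 vectors span a space of dimension 5.
Since 5 = 5, the vectors are linearly independent.

yes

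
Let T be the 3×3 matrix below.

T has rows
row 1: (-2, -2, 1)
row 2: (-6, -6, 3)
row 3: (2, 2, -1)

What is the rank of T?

Row reduce to echelon form.
R2 ← R2 − (3)·R1: [0, 0, 0]
R3 ← R3 + R1: [0, 0, 0]
Echelon form has 1 nonzero row, so rank(T) = 1.

1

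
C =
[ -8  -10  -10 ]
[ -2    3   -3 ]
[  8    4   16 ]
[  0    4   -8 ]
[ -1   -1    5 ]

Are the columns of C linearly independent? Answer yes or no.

yes

Row reduce C to echelon form.
R2 ← R2 − (1/4)·R1: [0, 11/2, -1/2]
R3 ← R3 + R1: [0, -6, 6]
R5 ← R5 − (1/8)·R1: [0, 1/4, 25/4]
R3 ← R3 + (12/11)·R2: [0, 0, 60/11]
R4 ← R4 − (8/11)·R2: [0, 0, -84/11]
R5 ← R5 − (1/22)·R2: [0, 0, 69/11]
R4 ← R4 + (7/5)·R3: [0, 0, 0]
R5 ← R5 − (23/20)·R3: [0, 0, 0]
3 pivots among 3 columns.
Every column is a pivot column, so the columns are linearly independent.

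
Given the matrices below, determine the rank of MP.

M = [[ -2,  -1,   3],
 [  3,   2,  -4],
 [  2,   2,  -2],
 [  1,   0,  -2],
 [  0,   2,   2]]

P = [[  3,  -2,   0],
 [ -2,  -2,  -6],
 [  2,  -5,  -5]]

First compute MP:
[[  2,  -9,  -9],
 [ -3,  10,   8],
 [ -2,   2,  -2],
 [ -1,   8,  10],
 [  0, -14, -22]]
Now row reduce the product.
R2 ← R2 + (3/2)·R1: [0, -7/2, -11/2]
R3 ← R3 + R1: [0, -7, -11]
R4 ← R4 + (1/2)·R1: [0, 7/2, 11/2]
R3 ← R3 − (2)·R2: [0, 0, 0]
R4 ← R4 + R2: [0, 0, 0]
R5 ← R5 − (4)·R2: [0, 0, 0]
2 nonzero rows, so rank(MP) = 2.

2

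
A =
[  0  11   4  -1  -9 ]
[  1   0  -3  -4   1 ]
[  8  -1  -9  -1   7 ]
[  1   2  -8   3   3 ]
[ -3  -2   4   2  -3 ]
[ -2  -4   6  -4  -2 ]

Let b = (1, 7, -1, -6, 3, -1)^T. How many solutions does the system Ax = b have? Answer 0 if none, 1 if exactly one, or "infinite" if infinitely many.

Row reduce the augmented matrix [A | b].
Swap R1 ↔ R2
R3 ← R3 − (8)·R1: [0, -1, 15, 31, -1, -57]
R4 ← R4 − R1: [0, 2, -5, 7, 2, -13]
R5 ← R5 + (3)·R1: [0, -2, -5, -10, 0, 24]
R6 ← R6 + (2)·R1: [0, -4, 0, -12, 0, 13]
R3 ← R3 + (1/11)·R2: [0, 0, 169/11, 340/11, -20/11, -626/11]
R4 ← R4 − (2/11)·R2: [0, 0, -63/11, 79/11, 40/11, -145/11]
R5 ← R5 + (2/11)·R2: [0, 0, -47/11, -112/11, -18/11, 266/11]
R6 ← R6 + (4/11)·R2: [0, 0, 16/11, -136/11, -36/11, 147/11]
R4 ← R4 + (63/169)·R3: [0, 0, 0, 3161/169, 500/169, -5813/169]
R5 ← R5 + (47/169)·R3: [0, 0, 0, -268/169, -362/169, 1412/169]
R6 ← R6 − (16/169)·R3: [0, 0, 0, -2584/169, -524/169, 3169/169]
R5 ← R5 + (268/3161)·R4: [0, 0, 0, 0, -5978/3161, 17192/3161]
R6 ← R6 + (2584/3161)·R4: [0, 0, 0, 0, -2156/3161, -29607/3161]
R6 ← R6 − (22/61)·R5: [0, 0, 0, 0, 0, -691/61]
The echelon form has 6 nonzero rows; the last pivot sits in the augmented column, so rank(A) = 5 but rank([A|b]) = 6.
Since the ranks differ, the system is inconsistent.
It has no solutions.

0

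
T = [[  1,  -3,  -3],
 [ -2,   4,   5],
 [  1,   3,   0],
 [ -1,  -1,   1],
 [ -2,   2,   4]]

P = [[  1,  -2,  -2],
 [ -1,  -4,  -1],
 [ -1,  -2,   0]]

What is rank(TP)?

2

First compute TP:
[[  7,  16,   1],
 [-11, -22,   0],
 [ -2, -14,  -5],
 [ -1,   4,   3],
 [ -8, -12,   2]]
Now row reduce the product.
R2 ← R2 + (11/7)·R1: [0, 22/7, 11/7]
R3 ← R3 + (2/7)·R1: [0, -66/7, -33/7]
R4 ← R4 + (1/7)·R1: [0, 44/7, 22/7]
R5 ← R5 + (8/7)·R1: [0, 44/7, 22/7]
R3 ← R3 + (3)·R2: [0, 0, 0]
R4 ← R4 − (2)·R2: [0, 0, 0]
R5 ← R5 − (2)·R2: [0, 0, 0]
2 nonzero rows, so rank(TP) = 2.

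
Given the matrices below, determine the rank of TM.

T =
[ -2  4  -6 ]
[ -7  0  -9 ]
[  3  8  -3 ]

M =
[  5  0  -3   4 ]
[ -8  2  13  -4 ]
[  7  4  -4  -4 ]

First compute TM:
[[-84, -16,  82,   0],
 [-98, -36,  57,   8],
 [-70,   4, 107,  -8]]
Now row reduce the product.
R2 ← R2 − (7/6)·R1: [0, -52/3, -116/3, 8]
R3 ← R3 − (5/6)·R1: [0, 52/3, 116/3, -8]
R3 ← R3 + R2: [0, 0, 0, 0]
2 nonzero rows, so rank(TM) = 2.

2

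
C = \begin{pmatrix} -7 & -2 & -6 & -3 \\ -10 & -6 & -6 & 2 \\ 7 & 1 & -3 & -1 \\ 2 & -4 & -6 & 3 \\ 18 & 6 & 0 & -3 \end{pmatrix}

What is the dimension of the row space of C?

Row reduce to echelon form.
R2 ← R2 − (10/7)·R1: [0, -22/7, 18/7, 44/7]
R3 ← R3 + R1: [0, -1, -9, -4]
R4 ← R4 + (2/7)·R1: [0, -32/7, -54/7, 15/7]
R5 ← R5 + (18/7)·R1: [0, 6/7, -108/7, -75/7]
R3 ← R3 − (7/22)·R2: [0, 0, -108/11, -6]
R4 ← R4 − (16/11)·R2: [0, 0, -126/11, -7]
R5 ← R5 + (3/11)·R2: [0, 0, -162/11, -9]
R4 ← R4 − (7/6)·R3: [0, 0, 0, 0]
R5 ← R5 − (3/2)·R3: [0, 0, 0, 0]
Echelon form has 3 nonzero rows, so rank(C) = 3.
The row space has dimension equal to the rank: 3.

3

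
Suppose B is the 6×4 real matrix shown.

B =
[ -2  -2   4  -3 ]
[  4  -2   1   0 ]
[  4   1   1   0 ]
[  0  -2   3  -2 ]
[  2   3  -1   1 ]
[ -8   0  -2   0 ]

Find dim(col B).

3

Row reduce to echelon form.
R2 ← R2 + (2)·R1: [0, -6, 9, -6]
R3 ← R3 + (2)·R1: [0, -3, 9, -6]
R5 ← R5 + R1: [0, 1, 3, -2]
R6 ← R6 − (4)·R1: [0, 8, -18, 12]
R3 ← R3 − (1/2)·R2: [0, 0, 9/2, -3]
R4 ← R4 − (1/3)·R2: [0, 0, 0, 0]
R5 ← R5 + (1/6)·R2: [0, 0, 9/2, -3]
R6 ← R6 + (4/3)·R2: [0, 0, -6, 4]
R5 ← R5 − R3: [0, 0, 0, 0]
R6 ← R6 + (4/3)·R3: [0, 0, 0, 0]
Echelon form has 3 nonzero rows, so rank(B) = 3.
The column space has dimension equal to the rank: 3.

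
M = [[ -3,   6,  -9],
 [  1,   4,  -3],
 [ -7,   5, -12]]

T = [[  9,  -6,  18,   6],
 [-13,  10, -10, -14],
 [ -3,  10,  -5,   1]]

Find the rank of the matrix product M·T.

2

First compute MT:
[[-78, -12, -69, -111],
 [-34,   4,  -7, -53],
 [-92, -28, -116, -124]]
Now row reduce the product.
R2 ← R2 − (17/39)·R1: [0, 120/13, 300/13, -60/13]
R3 ← R3 − (46/39)·R1: [0, -180/13, -450/13, 90/13]
R3 ← R3 + (3/2)·R2: [0, 0, 0, 0]
2 nonzero rows, so rank(MT) = 2.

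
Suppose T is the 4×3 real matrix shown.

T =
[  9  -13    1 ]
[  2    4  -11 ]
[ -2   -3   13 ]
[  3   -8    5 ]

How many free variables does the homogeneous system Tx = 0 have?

Row reduce to echelon form.
R2 ← R2 − (2/9)·R1: [0, 62/9, -101/9]
R3 ← R3 + (2/9)·R1: [0, -53/9, 119/9]
R4 ← R4 − (1/3)·R1: [0, -11/3, 14/3]
R3 ← R3 + (53/62)·R2: [0, 0, 225/62]
R4 ← R4 + (33/62)·R2: [0, 0, -81/62]
R4 ← R4 + (9/25)·R3: [0, 0, 0]
3 nonzero rows, so rank(T) = 3.
T has 3 columns; by rank–nullity, nullity = 3 − 3 = 0.

0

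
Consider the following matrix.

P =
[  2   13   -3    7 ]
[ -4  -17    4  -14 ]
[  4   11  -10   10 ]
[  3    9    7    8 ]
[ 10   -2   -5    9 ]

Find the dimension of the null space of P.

0

Row reduce to echelon form.
R2 ← R2 + (2)·R1: [0, 9, -2, 0]
R3 ← R3 − (2)·R1: [0, -15, -4, -4]
R4 ← R4 − (3/2)·R1: [0, -21/2, 23/2, -5/2]
R5 ← R5 − (5)·R1: [0, -67, 10, -26]
R3 ← R3 + (5/3)·R2: [0, 0, -22/3, -4]
R4 ← R4 + (7/6)·R2: [0, 0, 55/6, -5/2]
R5 ← R5 + (67/9)·R2: [0, 0, -44/9, -26]
R4 ← R4 + (5/4)·R3: [0, 0, 0, -15/2]
R5 ← R5 − (2/3)·R3: [0, 0, 0, -70/3]
R5 ← R5 − (28/9)·R4: [0, 0, 0, 0]
4 nonzero rows, so rank(P) = 4.
P has 4 columns; by rank–nullity, nullity = 4 − 4 = 0.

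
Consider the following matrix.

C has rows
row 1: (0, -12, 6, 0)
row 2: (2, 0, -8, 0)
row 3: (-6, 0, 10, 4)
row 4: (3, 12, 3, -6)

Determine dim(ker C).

Row reduce to echelon form.
Swap R1 ↔ R2
R3 ← R3 + (3)·R1: [0, 0, -14, 4]
R4 ← R4 − (3/2)·R1: [0, 12, 15, -6]
R4 ← R4 + R2: [0, 0, 21, -6]
R4 ← R4 + (3/2)·R3: [0, 0, 0, 0]
3 nonzero rows, so rank(C) = 3.
C has 4 columns; by rank–nullity, nullity = 4 − 3 = 1.

1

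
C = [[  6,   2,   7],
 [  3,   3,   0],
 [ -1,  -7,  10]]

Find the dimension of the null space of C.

0

Row reduce to echelon form.
R2 ← R2 − (1/2)·R1: [0, 2, -7/2]
R3 ← R3 + (1/6)·R1: [0, -20/3, 67/6]
R3 ← R3 + (10/3)·R2: [0, 0, -1/2]
3 nonzero rows, so rank(C) = 3.
C has 3 columns; by rank–nullity, nullity = 3 − 3 = 0.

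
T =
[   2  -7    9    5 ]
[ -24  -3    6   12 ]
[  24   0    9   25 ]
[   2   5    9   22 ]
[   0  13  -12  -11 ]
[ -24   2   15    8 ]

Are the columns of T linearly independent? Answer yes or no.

yes

Row reduce T to echelon form.
R2 ← R2 + (12)·R1: [0, -87, 114, 72]
R3 ← R3 − (12)·R1: [0, 84, -99, -35]
R4 ← R4 − R1: [0, 12, 0, 17]
R6 ← R6 + (12)·R1: [0, -82, 123, 68]
R3 ← R3 + (28/29)·R2: [0, 0, 321/29, 1001/29]
R4 ← R4 + (4/29)·R2: [0, 0, 456/29, 781/29]
R5 ← R5 + (13/87)·R2: [0, 0, 146/29, -7/29]
R6 ← R6 − (82/87)·R2: [0, 0, 451/29, 4/29]
R4 ← R4 − (152/107)·R3: [0, 0, 0, -2365/107]
R5 ← R5 − (146/321)·R3: [0, 0, 0, -5117/321]
R6 ← R6 − (451/321)·R3: [0, 0, 0, -15523/321]
R5 ← R5 − (119/165)·R4: [0, 0, 0, 0]
R6 ← R6 − (361/165)·R4: [0, 0, 0, 0]
4 pivots among 4 columns.
Every column is a pivot column, so the columns are linearly independent.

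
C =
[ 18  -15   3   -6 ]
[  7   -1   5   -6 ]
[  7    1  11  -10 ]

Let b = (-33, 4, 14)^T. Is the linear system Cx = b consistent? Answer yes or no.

Row reduce the augmented matrix [C | b].
R2 ← R2 − (7/18)·R1: [0, 29/6, 23/6, -11/3, 101/6]
R3 ← R3 − (7/18)·R1: [0, 41/6, 59/6, -23/3, 161/6]
R3 ← R3 − (41/29)·R2: [0, 0, 128/29, -72/29, 88/29]
The echelon form has 3 nonzero rows, and every pivot lies in the first 4 columns, so rank(C) = rank([C|b]) = 3.
The system is consistent.

yes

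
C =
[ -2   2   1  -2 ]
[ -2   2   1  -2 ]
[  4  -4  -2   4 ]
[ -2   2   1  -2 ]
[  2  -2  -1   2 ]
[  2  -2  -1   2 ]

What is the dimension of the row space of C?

1

Row reduce to echelon form.
R2 ← R2 − R1: [0, 0, 0, 0]
R3 ← R3 + (2)·R1: [0, 0, 0, 0]
R4 ← R4 − R1: [0, 0, 0, 0]
R5 ← R5 + R1: [0, 0, 0, 0]
R6 ← R6 + R1: [0, 0, 0, 0]
Echelon form has 1 nonzero row, so rank(C) = 1.
The row space has dimension equal to the rank: 1.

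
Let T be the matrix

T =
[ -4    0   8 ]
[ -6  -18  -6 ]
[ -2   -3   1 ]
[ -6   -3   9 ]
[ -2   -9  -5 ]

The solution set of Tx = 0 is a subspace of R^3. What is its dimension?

Row reduce to echelon form.
R2 ← R2 − (3/2)·R1: [0, -18, -18]
R3 ← R3 − (1/2)·R1: [0, -3, -3]
R4 ← R4 − (3/2)·R1: [0, -3, -3]
R5 ← R5 − (1/2)·R1: [0, -9, -9]
R3 ← R3 − (1/6)·R2: [0, 0, 0]
R4 ← R4 − (1/6)·R2: [0, 0, 0]
R5 ← R5 − (1/2)·R2: [0, 0, 0]
2 nonzero rows, so rank(T) = 2.
T has 3 columns; by rank–nullity, nullity = 3 − 2 = 1.

1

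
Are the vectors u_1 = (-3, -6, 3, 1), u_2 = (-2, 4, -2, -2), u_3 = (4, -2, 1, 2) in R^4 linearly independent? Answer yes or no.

no

Form the matrix with these vectors as rows and row reduce.
R2 ← R2 − (2/3)·R1: [0, 8, -4, -8/3]
R3 ← R3 + (4/3)·R1: [0, -10, 5, 10/3]
R3 ← R3 + (5/4)·R2: [0, 0, 0, 0]
2 nonzero rows, so the 3 vectors span a space of dimension 2.
Since 2 < 3, the vectors are linearly dependent.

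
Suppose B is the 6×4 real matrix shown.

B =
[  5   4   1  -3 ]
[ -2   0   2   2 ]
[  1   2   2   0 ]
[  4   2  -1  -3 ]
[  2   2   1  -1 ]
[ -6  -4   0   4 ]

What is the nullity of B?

2

Row reduce to echelon form.
R2 ← R2 + (2/5)·R1: [0, 8/5, 12/5, 4/5]
R3 ← R3 − (1/5)·R1: [0, 6/5, 9/5, 3/5]
R4 ← R4 − (4/5)·R1: [0, -6/5, -9/5, -3/5]
R5 ← R5 − (2/5)·R1: [0, 2/5, 3/5, 1/5]
R6 ← R6 + (6/5)·R1: [0, 4/5, 6/5, 2/5]
R3 ← R3 − (3/4)·R2: [0, 0, 0, 0]
R4 ← R4 + (3/4)·R2: [0, 0, 0, 0]
R5 ← R5 − (1/4)·R2: [0, 0, 0, 0]
R6 ← R6 − (1/2)·R2: [0, 0, 0, 0]
2 nonzero rows, so rank(B) = 2.
B has 4 columns; by rank–nullity, nullity = 4 − 2 = 2.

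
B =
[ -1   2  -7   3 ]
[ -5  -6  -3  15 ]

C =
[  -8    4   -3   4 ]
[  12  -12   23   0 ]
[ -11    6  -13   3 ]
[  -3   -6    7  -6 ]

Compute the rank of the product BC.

2

First compute BC:
[[100, -88, 161, -43],
 [-44, -56,  21, -119]]
Now row reduce the product.
R2 ← R2 + (11/25)·R1: [0, -2368/25, 2296/25, -3448/25]
2 nonzero rows, so rank(BC) = 2.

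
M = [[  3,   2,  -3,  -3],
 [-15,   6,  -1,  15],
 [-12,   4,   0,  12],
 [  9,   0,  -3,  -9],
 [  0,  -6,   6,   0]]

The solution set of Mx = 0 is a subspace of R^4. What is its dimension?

Row reduce to echelon form.
R2 ← R2 + (5)·R1: [0, 16, -16, 0]
R3 ← R3 + (4)·R1: [0, 12, -12, 0]
R4 ← R4 − (3)·R1: [0, -6, 6, 0]
R3 ← R3 − (3/4)·R2: [0, 0, 0, 0]
R4 ← R4 + (3/8)·R2: [0, 0, 0, 0]
R5 ← R5 + (3/8)·R2: [0, 0, 0, 0]
2 nonzero rows, so rank(M) = 2.
M has 4 columns; by rank–nullity, nullity = 4 − 2 = 2.

2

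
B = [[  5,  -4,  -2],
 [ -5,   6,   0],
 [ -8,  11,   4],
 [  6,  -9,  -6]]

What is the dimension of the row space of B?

Row reduce to echelon form.
R2 ← R2 + R1: [0, 2, -2]
R3 ← R3 + (8/5)·R1: [0, 23/5, 4/5]
R4 ← R4 − (6/5)·R1: [0, -21/5, -18/5]
R3 ← R3 − (23/10)·R2: [0, 0, 27/5]
R4 ← R4 + (21/10)·R2: [0, 0, -39/5]
R4 ← R4 + (13/9)·R3: [0, 0, 0]
Echelon form has 3 nonzero rows, so rank(B) = 3.
The row space has dimension equal to the rank: 3.

3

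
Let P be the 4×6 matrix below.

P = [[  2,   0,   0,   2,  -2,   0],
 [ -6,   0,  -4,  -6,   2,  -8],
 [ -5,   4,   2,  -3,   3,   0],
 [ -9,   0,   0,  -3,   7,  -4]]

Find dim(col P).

Row reduce to echelon form.
R2 ← R2 + (3)·R1: [0, 0, -4, 0, -4, -8]
R3 ← R3 + (5/2)·R1: [0, 4, 2, 2, -2, 0]
R4 ← R4 + (9/2)·R1: [0, 0, 0, 6, -2, -4]
Swap R2 ↔ R3
Echelon form has 4 nonzero rows, so rank(P) = 4.
The column space has dimension equal to the rank: 4.

4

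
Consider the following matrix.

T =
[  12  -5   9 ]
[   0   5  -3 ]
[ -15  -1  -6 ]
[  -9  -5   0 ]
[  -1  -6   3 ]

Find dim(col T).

Row reduce to echelon form.
R3 ← R3 + (5/4)·R1: [0, -29/4, 21/4]
R4 ← R4 + (3/4)·R1: [0, -35/4, 27/4]
R5 ← R5 + (1/12)·R1: [0, -77/12, 15/4]
R3 ← R3 + (29/20)·R2: [0, 0, 9/10]
R4 ← R4 + (7/4)·R2: [0, 0, 3/2]
R5 ← R5 + (77/60)·R2: [0, 0, -1/10]
R4 ← R4 − (5/3)·R3: [0, 0, 0]
R5 ← R5 + (1/9)·R3: [0, 0, 0]
Echelon form has 3 nonzero rows, so rank(T) = 3.
The column space has dimension equal to the rank: 3.

3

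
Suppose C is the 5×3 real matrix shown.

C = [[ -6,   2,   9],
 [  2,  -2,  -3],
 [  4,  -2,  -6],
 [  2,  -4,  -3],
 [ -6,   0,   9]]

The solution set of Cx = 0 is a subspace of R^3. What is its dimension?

1

Row reduce to echelon form.
R2 ← R2 + (1/3)·R1: [0, -4/3, 0]
R3 ← R3 + (2/3)·R1: [0, -2/3, 0]
R4 ← R4 + (1/3)·R1: [0, -10/3, 0]
R5 ← R5 − R1: [0, -2, 0]
R3 ← R3 − (1/2)·R2: [0, 0, 0]
R4 ← R4 − (5/2)·R2: [0, 0, 0]
R5 ← R5 − (3/2)·R2: [0, 0, 0]
2 nonzero rows, so rank(C) = 2.
C has 3 columns; by rank–nullity, nullity = 3 − 2 = 1.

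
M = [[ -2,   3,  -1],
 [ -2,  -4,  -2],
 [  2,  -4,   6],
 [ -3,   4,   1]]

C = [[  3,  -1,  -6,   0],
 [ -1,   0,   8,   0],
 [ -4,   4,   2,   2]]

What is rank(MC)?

First compute MC:
[[ -5,  -2,  34,  -2],
 [  6,  -6, -24,  -4],
 [-14,  22, -32,  12],
 [-17,   7,  52,   2]]
Now row reduce the product.
R2 ← R2 + (6/5)·R1: [0, -42/5, 84/5, -32/5]
R3 ← R3 − (14/5)·R1: [0, 138/5, -636/5, 88/5]
R4 ← R4 − (17/5)·R1: [0, 69/5, -318/5, 44/5]
R3 ← R3 + (23/7)·R2: [0, 0, -72, -24/7]
R4 ← R4 + (23/14)·R2: [0, 0, -36, -12/7]
R4 ← R4 − (1/2)·R3: [0, 0, 0, 0]
3 nonzero rows, so rank(MC) = 3.

3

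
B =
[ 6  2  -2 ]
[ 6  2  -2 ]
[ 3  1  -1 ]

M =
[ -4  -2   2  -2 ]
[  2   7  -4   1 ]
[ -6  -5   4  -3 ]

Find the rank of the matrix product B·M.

1

First compute BM:
[[ -8,  12,  -4,  -4],
 [ -8,  12,  -4,  -4],
 [ -4,   6,  -2,  -2]]
Now row reduce the product.
R2 ← R2 − R1: [0, 0, 0, 0]
R3 ← R3 − (1/2)·R1: [0, 0, 0, 0]
1 nonzero row, so rank(BM) = 1.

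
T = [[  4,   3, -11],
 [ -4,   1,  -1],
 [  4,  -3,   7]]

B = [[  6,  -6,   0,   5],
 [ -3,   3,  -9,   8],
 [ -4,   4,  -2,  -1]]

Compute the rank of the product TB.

First compute TB:
[[ 59, -59,  -5,  55],
 [-23,  23,  -7, -11],
 [  5,  -5,  13, -11]]
Now row reduce the product.
R2 ← R2 + (23/59)·R1: [0, 0, -528/59, 616/59]
R3 ← R3 − (5/59)·R1: [0, 0, 792/59, -924/59]
R3 ← R3 + (3/2)·R2: [0, 0, 0, 0]
2 nonzero rows, so rank(TB) = 2.

2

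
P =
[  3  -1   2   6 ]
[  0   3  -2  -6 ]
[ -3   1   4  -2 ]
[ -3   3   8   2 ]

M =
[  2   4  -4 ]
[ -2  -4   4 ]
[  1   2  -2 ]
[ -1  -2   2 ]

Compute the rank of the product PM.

1

First compute PM:
[[  4,   8,  -8],
 [ -2,  -4,   4],
 [ -2,  -4,   4],
 [ -6, -12,  12]]
Now row reduce the product.
R2 ← R2 + (1/2)·R1: [0, 0, 0]
R3 ← R3 + (1/2)·R1: [0, 0, 0]
R4 ← R4 + (3/2)·R1: [0, 0, 0]
1 nonzero row, so rank(PM) = 1.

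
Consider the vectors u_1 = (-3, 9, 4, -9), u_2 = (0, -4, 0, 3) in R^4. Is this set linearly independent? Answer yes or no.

yes

Form the matrix with these vectors as rows and row reduce.
2 nonzero rows, so the 2 vectors span a space of dimension 2.
Since 2 = 2, the vectors are linearly independent.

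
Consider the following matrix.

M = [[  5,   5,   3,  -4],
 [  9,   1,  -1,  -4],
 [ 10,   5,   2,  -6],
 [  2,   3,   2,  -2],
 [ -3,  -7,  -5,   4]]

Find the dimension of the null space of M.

2

Row reduce to echelon form.
R2 ← R2 − (9/5)·R1: [0, -8, -32/5, 16/5]
R3 ← R3 − (2)·R1: [0, -5, -4, 2]
R4 ← R4 − (2/5)·R1: [0, 1, 4/5, -2/5]
R5 ← R5 + (3/5)·R1: [0, -4, -16/5, 8/5]
R3 ← R3 − (5/8)·R2: [0, 0, 0, 0]
R4 ← R4 + (1/8)·R2: [0, 0, 0, 0]
R5 ← R5 − (1/2)·R2: [0, 0, 0, 0]
2 nonzero rows, so rank(M) = 2.
M has 4 columns; by rank–nullity, nullity = 4 − 2 = 2.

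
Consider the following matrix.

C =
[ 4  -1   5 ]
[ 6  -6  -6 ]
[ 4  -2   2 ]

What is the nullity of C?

1

Row reduce to echelon form.
R2 ← R2 − (3/2)·R1: [0, -9/2, -27/2]
R3 ← R3 − R1: [0, -1, -3]
R3 ← R3 − (2/9)·R2: [0, 0, 0]
2 nonzero rows, so rank(C) = 2.
C has 3 columns; by rank–nullity, nullity = 3 − 2 = 1.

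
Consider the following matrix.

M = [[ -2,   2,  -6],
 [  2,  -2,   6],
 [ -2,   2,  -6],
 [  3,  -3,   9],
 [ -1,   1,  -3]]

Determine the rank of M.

Row reduce to echelon form.
R2 ← R2 + R1: [0, 0, 0]
R3 ← R3 − R1: [0, 0, 0]
R4 ← R4 + (3/2)·R1: [0, 0, 0]
R5 ← R5 − (1/2)·R1: [0, 0, 0]
Echelon form has 1 nonzero row, so rank(M) = 1.

1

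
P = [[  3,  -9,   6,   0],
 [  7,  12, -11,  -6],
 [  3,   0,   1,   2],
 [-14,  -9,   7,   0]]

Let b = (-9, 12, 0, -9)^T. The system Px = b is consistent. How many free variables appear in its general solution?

0

Row reduce the augmented matrix [P | b].
R2 ← R2 − (7/3)·R1: [0, 33, -25, -6, 33]
R3 ← R3 − R1: [0, 9, -5, 2, 9]
R4 ← R4 + (14/3)·R1: [0, -51, 35, 0, -51]
R3 ← R3 − (3/11)·R2: [0, 0, 20/11, 40/11, 0]
R4 ← R4 + (17/11)·R2: [0, 0, -40/11, -102/11, 0]
R4 ← R4 + (2)·R3: [0, 0, 0, -2, 0]
The echelon form has 4 nonzero rows, and every pivot lies in the first 4 columns, so rank(P) = rank([P|b]) = 4.
The system is consistent.
Free variables = (unknowns) − (rank) = 4 − 4 = 0.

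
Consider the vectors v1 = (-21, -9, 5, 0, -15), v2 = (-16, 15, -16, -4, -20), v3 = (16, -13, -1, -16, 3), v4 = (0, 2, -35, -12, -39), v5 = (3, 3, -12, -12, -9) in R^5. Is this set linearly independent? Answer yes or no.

no

Form the matrix with these vectors as rows and row reduce.
R2 ← R2 − (16/21)·R1: [0, 153/7, -416/21, -4, -60/7]
R3 ← R3 + (16/21)·R1: [0, -139/7, 59/21, -16, -59/7]
R5 ← R5 + (1/7)·R1: [0, 12/7, -79/7, -12, -78/7]
R3 ← R3 + (139/153)·R2: [0, 0, -6971/459, -3004/153, -827/51]
R4 ← R4 − (14/153)·R2: [0, 0, -15233/459, -1780/153, -1949/51]
R5 ← R5 − (4/51)·R2: [0, 0, -1489/153, -596/51, -178/17]
R4 ← R4 − (15233/6971)·R3: [0, 0, 0, 217984/6971, -19388/6971]
R5 ← R5 − (4467/6971)·R3: [0, 0, 0, 6240/6971, -555/6971]
R5 ← R5 − (15/524)·R4: [0, 0, 0, 0, 0]
4 nonzero rows, so the 5 vectors span a space of dimension 4.
Since 4 < 5, the vectors are linearly dependent.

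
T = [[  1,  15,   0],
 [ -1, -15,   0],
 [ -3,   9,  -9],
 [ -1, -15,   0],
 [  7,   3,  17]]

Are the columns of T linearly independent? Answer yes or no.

Row reduce T to echelon form.
R2 ← R2 + R1: [0, 0, 0]
R3 ← R3 + (3)·R1: [0, 54, -9]
R4 ← R4 + R1: [0, 0, 0]
R5 ← R5 − (7)·R1: [0, -102, 17]
Swap R2 ↔ R3
R5 ← R5 + (17/9)·R2: [0, 0, 0]
2 pivots among 3 columns.
Only 2 < 3 pivot columns, so the columns are linearly dependent.

no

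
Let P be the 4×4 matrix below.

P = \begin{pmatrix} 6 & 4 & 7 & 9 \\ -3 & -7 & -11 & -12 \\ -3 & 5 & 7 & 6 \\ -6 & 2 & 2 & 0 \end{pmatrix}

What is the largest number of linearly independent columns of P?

Row reduce to echelon form.
R2 ← R2 + (1/2)·R1: [0, -5, -15/2, -15/2]
R3 ← R3 + (1/2)·R1: [0, 7, 21/2, 21/2]
R4 ← R4 + R1: [0, 6, 9, 9]
R3 ← R3 + (7/5)·R2: [0, 0, 0, 0]
R4 ← R4 + (6/5)·R2: [0, 0, 0, 0]
Echelon form has 2 nonzero rows, so rank(P) = 2.
The rank gives the maximum number of linearly independent columns: 2.

2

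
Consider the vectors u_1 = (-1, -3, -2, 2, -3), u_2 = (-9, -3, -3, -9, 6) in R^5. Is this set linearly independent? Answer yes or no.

Form the matrix with these vectors as rows and row reduce.
R2 ← R2 − (9)·R1: [0, 24, 15, -27, 33]
2 nonzero rows, so the 2 vectors span a space of dimension 2.
Since 2 = 2, the vectors are linearly independent.

yes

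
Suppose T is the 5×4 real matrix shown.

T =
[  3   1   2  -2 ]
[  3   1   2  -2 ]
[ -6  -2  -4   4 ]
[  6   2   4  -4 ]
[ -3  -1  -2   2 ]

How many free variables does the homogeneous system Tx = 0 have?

3

Row reduce to echelon form.
R2 ← R2 − R1: [0, 0, 0, 0]
R3 ← R3 + (2)·R1: [0, 0, 0, 0]
R4 ← R4 − (2)·R1: [0, 0, 0, 0]
R5 ← R5 + R1: [0, 0, 0, 0]
1 nonzero row, so rank(T) = 1.
T has 4 columns; by rank–nullity, nullity = 4 − 1 = 3.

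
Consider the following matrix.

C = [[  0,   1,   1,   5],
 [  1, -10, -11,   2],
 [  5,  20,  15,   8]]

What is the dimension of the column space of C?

3

Row reduce to echelon form.
Swap R1 ↔ R2
R3 ← R3 − (5)·R1: [0, 70, 70, -2]
R3 ← R3 − (70)·R2: [0, 0, 0, -352]
Echelon form has 3 nonzero rows, so rank(C) = 3.
The column space has dimension equal to the rank: 3.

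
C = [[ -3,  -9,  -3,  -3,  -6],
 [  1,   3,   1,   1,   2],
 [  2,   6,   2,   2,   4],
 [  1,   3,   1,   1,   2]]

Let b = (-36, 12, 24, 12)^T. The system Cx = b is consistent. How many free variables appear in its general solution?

Row reduce the augmented matrix [C | b].
R2 ← R2 + (1/3)·R1: [0, 0, 0, 0, 0, 0]
R3 ← R3 + (2/3)·R1: [0, 0, 0, 0, 0, 0]
R4 ← R4 + (1/3)·R1: [0, 0, 0, 0, 0, 0]
The echelon form has 1 nonzero rows, and every pivot lies in the first 5 columns, so rank(C) = rank([C|b]) = 1.
The system is consistent.
Free variables = (unknowns) − (rank) = 5 − 1 = 4.

4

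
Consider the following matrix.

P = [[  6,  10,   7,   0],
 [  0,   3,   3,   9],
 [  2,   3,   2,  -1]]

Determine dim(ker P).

2

Row reduce to echelon form.
R3 ← R3 − (1/3)·R1: [0, -1/3, -1/3, -1]
R3 ← R3 + (1/9)·R2: [0, 0, 0, 0]
2 nonzero rows, so rank(P) = 2.
P has 4 columns; by rank–nullity, nullity = 4 − 2 = 2.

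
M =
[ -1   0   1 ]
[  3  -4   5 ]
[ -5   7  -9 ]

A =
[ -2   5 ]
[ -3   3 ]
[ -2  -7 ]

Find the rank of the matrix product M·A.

2

First compute MA:
[[  0, -12],
 [ -4, -32],
 [  7,  59]]
Now row reduce the product.
Swap R1 ↔ R2
R3 ← R3 + (7/4)·R1: [0, 3]
R3 ← R3 + (1/4)·R2: [0, 0]
2 nonzero rows, so rank(MA) = 2.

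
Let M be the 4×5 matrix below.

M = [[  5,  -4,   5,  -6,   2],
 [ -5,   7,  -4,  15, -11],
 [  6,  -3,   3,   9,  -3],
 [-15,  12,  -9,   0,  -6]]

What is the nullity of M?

Row reduce to echelon form.
R2 ← R2 + R1: [0, 3, 1, 9, -9]
R3 ← R3 − (6/5)·R1: [0, 9/5, -3, 81/5, -27/5]
R4 ← R4 + (3)·R1: [0, 0, 6, -18, 0]
R3 ← R3 − (3/5)·R2: [0, 0, -18/5, 54/5, 0]
R4 ← R4 + (5/3)·R3: [0, 0, 0, 0, 0]
3 nonzero rows, so rank(M) = 3.
M has 5 columns; by rank–nullity, nullity = 5 − 3 = 2.

2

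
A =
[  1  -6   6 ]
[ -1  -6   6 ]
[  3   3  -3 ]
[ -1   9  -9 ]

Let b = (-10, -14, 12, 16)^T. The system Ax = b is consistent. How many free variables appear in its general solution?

Row reduce the augmented matrix [A | b].
R2 ← R2 + R1: [0, -12, 12, -24]
R3 ← R3 − (3)·R1: [0, 21, -21, 42]
R4 ← R4 + R1: [0, 3, -3, 6]
R3 ← R3 + (7/4)·R2: [0, 0, 0, 0]
R4 ← R4 + (1/4)·R2: [0, 0, 0, 0]
The echelon form has 2 nonzero rows, and every pivot lies in the first 3 columns, so rank(A) = rank([A|b]) = 2.
The system is consistent.
Free variables = (unknowns) − (rank) = 3 − 2 = 1.

1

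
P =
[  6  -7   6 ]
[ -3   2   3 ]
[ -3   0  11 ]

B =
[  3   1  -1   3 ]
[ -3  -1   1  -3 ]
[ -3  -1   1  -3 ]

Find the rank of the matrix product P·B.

First compute PB:
[[ 21,   7,  -7,  21],
 [-24,  -8,   8, -24],
 [-42, -14,  14, -42]]
Now row reduce the product.
R2 ← R2 + (8/7)·R1: [0, 0, 0, 0]
R3 ← R3 + (2)·R1: [0, 0, 0, 0]
1 nonzero row, so rank(PB) = 1.

1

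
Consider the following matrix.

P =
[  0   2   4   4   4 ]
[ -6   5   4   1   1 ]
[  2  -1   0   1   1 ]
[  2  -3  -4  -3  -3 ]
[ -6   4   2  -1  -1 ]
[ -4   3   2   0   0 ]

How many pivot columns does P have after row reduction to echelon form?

2

Row reduce to echelon form.
Swap R1 ↔ R2
R3 ← R3 + (1/3)·R1: [0, 2/3, 4/3, 4/3, 4/3]
R4 ← R4 + (1/3)·R1: [0, -4/3, -8/3, -8/3, -8/3]
R5 ← R5 − R1: [0, -1, -2, -2, -2]
R6 ← R6 − (2/3)·R1: [0, -1/3, -2/3, -2/3, -2/3]
R3 ← R3 − (1/3)·R2: [0, 0, 0, 0, 0]
R4 ← R4 + (2/3)·R2: [0, 0, 0, 0, 0]
R5 ← R5 + (1/2)·R2: [0, 0, 0, 0, 0]
R6 ← R6 + (1/6)·R2: [0, 0, 0, 0, 0]
Echelon form has 2 nonzero rows, so rank(P) = 2.
Each nonzero row contributes one pivot column: 2 pivot columns.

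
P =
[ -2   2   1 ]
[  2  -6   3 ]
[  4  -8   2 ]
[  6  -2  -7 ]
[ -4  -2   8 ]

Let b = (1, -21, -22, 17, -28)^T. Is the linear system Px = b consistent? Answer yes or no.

Row reduce the augmented matrix [P | b].
R2 ← R2 + R1: [0, -4, 4, -20]
R3 ← R3 + (2)·R1: [0, -4, 4, -20]
R4 ← R4 + (3)·R1: [0, 4, -4, 20]
R5 ← R5 − (2)·R1: [0, -6, 6, -30]
R3 ← R3 − R2: [0, 0, 0, 0]
R4 ← R4 + R2: [0, 0, 0, 0]
R5 ← R5 − (3/2)·R2: [0, 0, 0, 0]
The echelon form has 2 nonzero rows, and every pivot lies in the first 3 columns, so rank(P) = rank([P|b]) = 2.
The system is consistent.

yes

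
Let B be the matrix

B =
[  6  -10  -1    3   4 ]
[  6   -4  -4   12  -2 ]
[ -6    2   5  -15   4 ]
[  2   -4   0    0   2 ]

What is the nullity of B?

Row reduce to echelon form.
R2 ← R2 − R1: [0, 6, -3, 9, -6]
R3 ← R3 + R1: [0, -8, 4, -12, 8]
R4 ← R4 − (1/3)·R1: [0, -2/3, 1/3, -1, 2/3]
R3 ← R3 + (4/3)·R2: [0, 0, 0, 0, 0]
R4 ← R4 + (1/9)·R2: [0, 0, 0, 0, 0]
2 nonzero rows, so rank(B) = 2.
B has 5 columns; by rank–nullity, nullity = 5 − 2 = 3.

3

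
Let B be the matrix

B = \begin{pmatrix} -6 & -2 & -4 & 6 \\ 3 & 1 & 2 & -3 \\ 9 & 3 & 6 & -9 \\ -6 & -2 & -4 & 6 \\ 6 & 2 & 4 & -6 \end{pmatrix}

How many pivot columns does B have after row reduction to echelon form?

Row reduce to echelon form.
R2 ← R2 + (1/2)·R1: [0, 0, 0, 0]
R3 ← R3 + (3/2)·R1: [0, 0, 0, 0]
R4 ← R4 − R1: [0, 0, 0, 0]
R5 ← R5 + R1: [0, 0, 0, 0]
Echelon form has 1 nonzero row, so rank(B) = 1.
Each nonzero row contributes one pivot column: 1 pivot columns.

1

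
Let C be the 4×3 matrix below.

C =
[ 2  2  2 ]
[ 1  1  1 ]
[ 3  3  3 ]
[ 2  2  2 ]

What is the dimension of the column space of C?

1

Row reduce to echelon form.
R2 ← R2 − (1/2)·R1: [0, 0, 0]
R3 ← R3 − (3/2)·R1: [0, 0, 0]
R4 ← R4 − R1: [0, 0, 0]
Echelon form has 1 nonzero row, so rank(C) = 1.
The column space has dimension equal to the rank: 1.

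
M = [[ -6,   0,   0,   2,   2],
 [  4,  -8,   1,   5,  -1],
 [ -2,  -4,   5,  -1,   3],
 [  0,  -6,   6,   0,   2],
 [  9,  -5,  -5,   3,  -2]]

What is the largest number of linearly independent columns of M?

Row reduce to echelon form.
R2 ← R2 + (2/3)·R1: [0, -8, 1, 19/3, 1/3]
R3 ← R3 − (1/3)·R1: [0, -4, 5, -5/3, 7/3]
R5 ← R5 + (3/2)·R1: [0, -5, -5, 6, 1]
R3 ← R3 − (1/2)·R2: [0, 0, 9/2, -29/6, 13/6]
R4 ← R4 − (3/4)·R2: [0, 0, 21/4, -19/4, 7/4]
R5 ← R5 − (5/8)·R2: [0, 0, -45/8, 49/24, 19/24]
R4 ← R4 − (7/6)·R3: [0, 0, 0, 8/9, -7/9]
R5 ← R5 + (5/4)·R3: [0, 0, 0, -4, 7/2]
R5 ← R5 + (9/2)·R4: [0, 0, 0, 0, 0]
Echelon form has 4 nonzero rows, so rank(M) = 4.
The rank gives the maximum number of linearly independent columns: 4.

4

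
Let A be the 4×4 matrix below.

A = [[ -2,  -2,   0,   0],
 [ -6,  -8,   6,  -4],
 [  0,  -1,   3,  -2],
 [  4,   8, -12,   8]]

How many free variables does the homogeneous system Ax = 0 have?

2

Row reduce to echelon form.
R2 ← R2 − (3)·R1: [0, -2, 6, -4]
R4 ← R4 + (2)·R1: [0, 4, -12, 8]
R3 ← R3 − (1/2)·R2: [0, 0, 0, 0]
R4 ← R4 + (2)·R2: [0, 0, 0, 0]
2 nonzero rows, so rank(A) = 2.
A has 4 columns; by rank–nullity, nullity = 4 − 2 = 2.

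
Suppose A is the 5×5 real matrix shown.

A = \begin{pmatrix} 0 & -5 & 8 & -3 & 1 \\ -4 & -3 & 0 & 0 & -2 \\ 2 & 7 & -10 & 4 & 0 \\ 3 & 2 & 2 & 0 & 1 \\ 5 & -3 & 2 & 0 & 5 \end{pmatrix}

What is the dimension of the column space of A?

Row reduce to echelon form.
Swap R1 ↔ R2
R3 ← R3 + (1/2)·R1: [0, 11/2, -10, 4, -1]
R4 ← R4 + (3/4)·R1: [0, -1/4, 2, 0, -1/2]
R5 ← R5 + (5/4)·R1: [0, -27/4, 2, 0, 5/2]
R3 ← R3 + (11/10)·R2: [0, 0, -6/5, 7/10, 1/10]
R4 ← R4 − (1/20)·R2: [0, 0, 8/5, 3/20, -11/20]
R5 ← R5 − (27/20)·R2: [0, 0, -44/5, 81/20, 23/20]
R4 ← R4 + (4/3)·R3: [0, 0, 0, 13/12, -5/12]
R5 ← R5 − (22/3)·R3: [0, 0, 0, -13/12, 5/12]
R5 ← R5 + R4: [0, 0, 0, 0, 0]
Echelon form has 4 nonzero rows, so rank(A) = 4.
The column space has dimension equal to the rank: 4.

4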